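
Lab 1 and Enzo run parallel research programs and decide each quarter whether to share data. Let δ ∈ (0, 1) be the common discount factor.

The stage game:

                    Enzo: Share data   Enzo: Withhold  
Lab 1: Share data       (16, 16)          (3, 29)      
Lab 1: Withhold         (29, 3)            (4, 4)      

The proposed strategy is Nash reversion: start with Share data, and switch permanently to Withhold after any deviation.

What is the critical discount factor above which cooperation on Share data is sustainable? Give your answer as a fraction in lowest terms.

Cooperation forever yields 16 each period: 16/(1−δ).
Deviating yields 29 once, then 4 forever: 29 + 4δ/(1−δ).
No profitable deviation requires 16/(1−δ) ≥ 29 + 4δ/(1−δ).
Multiplying by (1−δ): 16 ≥ 29(1−δ) + 4δ = 29 − 25δ.
So 25δ ≥ 13, i.e. δ ≥ 13/25.

13/25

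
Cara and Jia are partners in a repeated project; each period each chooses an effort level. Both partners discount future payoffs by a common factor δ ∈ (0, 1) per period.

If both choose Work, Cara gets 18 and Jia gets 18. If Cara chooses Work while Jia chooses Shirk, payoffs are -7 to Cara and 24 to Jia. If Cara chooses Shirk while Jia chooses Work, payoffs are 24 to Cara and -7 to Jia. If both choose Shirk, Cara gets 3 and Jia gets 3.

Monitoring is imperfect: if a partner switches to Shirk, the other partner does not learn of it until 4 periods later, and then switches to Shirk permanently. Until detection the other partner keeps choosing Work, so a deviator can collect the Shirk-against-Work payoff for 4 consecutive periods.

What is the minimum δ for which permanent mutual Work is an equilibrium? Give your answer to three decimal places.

The best deviation is to choose Shirk for all 4 undetected periods, earning 24 each, then 3 forever once detected.
Deviation value: 24(1−δ^4)/(1−δ) + 3δ^4/(1−δ); cooperation value: 18/(1−δ).
IC: 18 ≥ 24(1−δ^4) + 3δ^4 = 24 − 21δ^4.
So δ^4 ≥ 6/21 = 2/7, giving δ ≥ (2/7)^(1/4) ≈ 0.731.

0.731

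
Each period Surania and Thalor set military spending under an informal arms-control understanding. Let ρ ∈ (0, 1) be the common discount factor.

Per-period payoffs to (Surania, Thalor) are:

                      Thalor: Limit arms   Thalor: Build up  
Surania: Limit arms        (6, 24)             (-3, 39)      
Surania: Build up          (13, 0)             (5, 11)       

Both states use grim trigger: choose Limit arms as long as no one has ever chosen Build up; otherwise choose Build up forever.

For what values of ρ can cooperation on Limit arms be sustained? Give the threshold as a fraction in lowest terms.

7/8

Surania's threshold: (13−6)/(13−5) = 7/8.
Thalor's threshold: (39−24)/(39−11) = 15/28.
7/8 > 15/28, so Surania binds and ρ* = 7/8.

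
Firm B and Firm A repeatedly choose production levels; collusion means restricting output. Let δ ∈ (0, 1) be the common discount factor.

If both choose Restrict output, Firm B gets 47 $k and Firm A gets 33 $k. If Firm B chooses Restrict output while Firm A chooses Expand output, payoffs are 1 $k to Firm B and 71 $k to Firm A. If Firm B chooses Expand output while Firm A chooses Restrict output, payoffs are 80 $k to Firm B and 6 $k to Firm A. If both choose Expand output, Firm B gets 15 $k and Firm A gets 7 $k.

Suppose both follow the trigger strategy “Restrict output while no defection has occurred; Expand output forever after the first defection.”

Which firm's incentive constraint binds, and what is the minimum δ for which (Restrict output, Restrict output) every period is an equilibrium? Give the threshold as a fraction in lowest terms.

Firm A; δ ≥ 19/32

Firm B: cooperation gives 47 each period; deviation gives 80 once then 15 forever.
  47/(1−δ) ≥ 80 + 15δ/(1−δ) ⇒ δ ≥ 33/65.
Firm A: cooperation gives 33 each period; deviation gives 71 once then 7 forever.
  δ ≥ 38/64 = 19/32.
Both must hold, so the binding constraint is Firm A's: δ ≥ 19/32.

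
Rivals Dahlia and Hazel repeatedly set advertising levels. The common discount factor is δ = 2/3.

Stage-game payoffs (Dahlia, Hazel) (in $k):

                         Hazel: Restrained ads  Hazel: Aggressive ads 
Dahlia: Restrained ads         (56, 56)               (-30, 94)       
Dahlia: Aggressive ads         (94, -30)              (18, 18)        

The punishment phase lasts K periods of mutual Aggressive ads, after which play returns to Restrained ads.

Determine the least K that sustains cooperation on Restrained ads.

2

No profitable deviation requires (56−18)(δ+…+δ^K) ≥ 94−56, i.e. δ+…+δ^K ≥ 1 ≈ 1.0000.
With δ = 2/3, the partial sums are K=1: 0.6667, K=2: 1.1111.
K = 2 is the first length at which the sum reaches 1.0000.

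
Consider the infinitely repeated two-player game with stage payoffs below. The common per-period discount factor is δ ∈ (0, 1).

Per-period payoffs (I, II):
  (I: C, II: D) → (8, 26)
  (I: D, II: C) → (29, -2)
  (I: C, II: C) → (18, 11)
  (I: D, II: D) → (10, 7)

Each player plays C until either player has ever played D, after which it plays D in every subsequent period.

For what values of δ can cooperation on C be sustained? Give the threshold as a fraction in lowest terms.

15/19

I: cooperation gives 18 each period; deviation gives 29 once then 10 forever.
  18/(1−δ) ≥ 29 + 10δ/(1−δ) ⇒ δ ≥ 11/19.
II: cooperation gives 11 each period; deviation gives 26 once then 7 forever.
  δ ≥ 15/19.
Both must hold, so the binding constraint is II's: δ ≥ 15/19.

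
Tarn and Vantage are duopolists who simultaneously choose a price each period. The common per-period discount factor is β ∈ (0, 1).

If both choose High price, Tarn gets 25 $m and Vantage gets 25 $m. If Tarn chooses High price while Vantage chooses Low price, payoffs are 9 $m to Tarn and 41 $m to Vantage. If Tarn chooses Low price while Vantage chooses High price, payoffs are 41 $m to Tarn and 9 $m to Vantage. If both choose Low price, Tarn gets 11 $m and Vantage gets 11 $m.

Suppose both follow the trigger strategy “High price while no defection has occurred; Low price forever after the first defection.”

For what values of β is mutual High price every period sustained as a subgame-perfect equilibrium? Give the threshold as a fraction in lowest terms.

8/15

Under grim trigger the critical discount factor is (T−C)/(T−P) with T = 41, C = 25, P = 11.
β* = (41−25)/(41−11) = 16/30 = 8/15.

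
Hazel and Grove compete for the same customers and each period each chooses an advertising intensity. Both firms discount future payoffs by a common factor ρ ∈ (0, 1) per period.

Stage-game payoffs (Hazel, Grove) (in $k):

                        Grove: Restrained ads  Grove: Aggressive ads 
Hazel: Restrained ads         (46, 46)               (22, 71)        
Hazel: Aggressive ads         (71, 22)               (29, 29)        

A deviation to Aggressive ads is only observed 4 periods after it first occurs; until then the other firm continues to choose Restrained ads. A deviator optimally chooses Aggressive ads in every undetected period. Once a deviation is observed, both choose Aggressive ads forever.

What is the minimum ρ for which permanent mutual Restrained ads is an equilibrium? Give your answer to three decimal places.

Deviating for the 4 undetected periods gains 71−46 = 25 per period over cooperation, then loses 46−29 = 17 per period forever once punishment starts.
Gain: 25(1 + ρ + … + ρ^3); loss: 17·ρ^4/(1−ρ).
No profitable deviation ⇔ 25(1−ρ^4) ≤ 17·ρ^4, i.e. ρ^4 ≥ 25/(25+17) = 25/42.
Hence ρ ≥ (25/42)^(1/4) ≈ 0.878.

0.878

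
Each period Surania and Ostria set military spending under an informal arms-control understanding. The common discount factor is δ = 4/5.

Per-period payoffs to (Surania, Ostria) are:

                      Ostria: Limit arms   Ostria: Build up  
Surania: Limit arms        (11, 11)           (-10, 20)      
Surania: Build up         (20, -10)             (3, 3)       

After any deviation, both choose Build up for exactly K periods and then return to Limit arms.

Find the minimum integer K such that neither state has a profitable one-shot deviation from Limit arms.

2

No profitable deviation requires (11−3)(δ+…+δ^K) ≥ 20−11, i.e. δ+…+δ^K ≥ 9/8 ≈ 1.1250.
With δ = 4/5, the partial sums are K=1: 0.8000, K=2: 1.4400.
K = 2 is the first length at which the sum reaches 1.1250.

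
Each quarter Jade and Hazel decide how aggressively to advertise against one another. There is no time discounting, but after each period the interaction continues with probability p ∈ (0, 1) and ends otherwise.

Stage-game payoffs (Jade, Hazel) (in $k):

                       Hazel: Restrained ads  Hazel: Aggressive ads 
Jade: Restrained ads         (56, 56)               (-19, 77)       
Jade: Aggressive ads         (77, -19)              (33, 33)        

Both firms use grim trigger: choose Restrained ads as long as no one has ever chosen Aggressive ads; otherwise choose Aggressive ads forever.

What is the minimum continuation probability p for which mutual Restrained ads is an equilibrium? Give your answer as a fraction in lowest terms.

21/44

Expected cooperation value is 56 + p·56 + p²·56 + … = 56/(1−p); deviation gives 77 + p·33/(1−p).
56 ≥ 77(1−p) + 33p ⇒ 44p ≥ 21 ⇒ p ≥ 21/44.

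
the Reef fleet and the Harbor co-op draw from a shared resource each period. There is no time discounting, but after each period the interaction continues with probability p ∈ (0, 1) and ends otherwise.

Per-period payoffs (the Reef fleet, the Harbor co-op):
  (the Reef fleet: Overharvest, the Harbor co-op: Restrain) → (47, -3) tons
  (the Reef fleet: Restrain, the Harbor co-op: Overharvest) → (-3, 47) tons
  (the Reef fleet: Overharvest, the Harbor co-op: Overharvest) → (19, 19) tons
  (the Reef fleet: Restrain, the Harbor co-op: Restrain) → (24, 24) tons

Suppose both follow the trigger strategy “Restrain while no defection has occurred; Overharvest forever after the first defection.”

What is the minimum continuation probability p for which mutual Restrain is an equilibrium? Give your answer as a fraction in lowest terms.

Expected cooperation value is 24 + p·24 + p²·24 + … = 24/(1−p); deviation gives 47 + p·19/(1−p).
24 ≥ 47(1−p) + 19p ⇒ 28p ≥ 23 ⇒ p ≥ 23/28.

23/28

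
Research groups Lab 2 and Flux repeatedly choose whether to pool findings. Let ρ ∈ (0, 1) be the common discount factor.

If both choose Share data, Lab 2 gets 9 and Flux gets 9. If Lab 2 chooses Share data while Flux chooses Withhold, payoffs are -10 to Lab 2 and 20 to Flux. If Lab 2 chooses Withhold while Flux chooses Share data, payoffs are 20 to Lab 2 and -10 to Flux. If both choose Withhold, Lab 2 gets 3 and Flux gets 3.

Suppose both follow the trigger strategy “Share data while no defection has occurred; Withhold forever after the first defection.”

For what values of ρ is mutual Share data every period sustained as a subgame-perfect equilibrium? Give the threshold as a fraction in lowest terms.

One-period gain from deviating is 20 − 9 = 11. The loss is 9 − 3 = 6 in every subsequent period, with present value 6·ρ/(1−ρ).
Deviation is unprofitable when 6·ρ/(1−ρ) ≥ 11, i.e. ρ/(1−ρ) ≥ 11/6.
Equivalently ρ ≥ 11/(11+6) = 11/17.

11/17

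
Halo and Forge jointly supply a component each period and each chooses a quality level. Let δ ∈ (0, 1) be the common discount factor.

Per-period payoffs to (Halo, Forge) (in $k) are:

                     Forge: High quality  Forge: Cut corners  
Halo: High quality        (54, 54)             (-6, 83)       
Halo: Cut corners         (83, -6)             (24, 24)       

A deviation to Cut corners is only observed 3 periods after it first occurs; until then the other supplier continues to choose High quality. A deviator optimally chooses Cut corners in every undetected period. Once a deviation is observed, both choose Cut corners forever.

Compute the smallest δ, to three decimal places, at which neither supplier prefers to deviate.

0.789

The best deviation is to choose Cut corners for all 3 undetected periods, earning 83 each, then 24 forever once detected.
Deviation value: 83(1−δ^3)/(1−δ) + 24δ^3/(1−δ); cooperation value: 54/(1−δ).
IC: 54 ≥ 83(1−δ^3) + 24δ^3 = 83 − 59δ^3.
So δ^3 ≥ 29/59, giving δ ≥ (29/59)^(1/3) ≈ 0.789.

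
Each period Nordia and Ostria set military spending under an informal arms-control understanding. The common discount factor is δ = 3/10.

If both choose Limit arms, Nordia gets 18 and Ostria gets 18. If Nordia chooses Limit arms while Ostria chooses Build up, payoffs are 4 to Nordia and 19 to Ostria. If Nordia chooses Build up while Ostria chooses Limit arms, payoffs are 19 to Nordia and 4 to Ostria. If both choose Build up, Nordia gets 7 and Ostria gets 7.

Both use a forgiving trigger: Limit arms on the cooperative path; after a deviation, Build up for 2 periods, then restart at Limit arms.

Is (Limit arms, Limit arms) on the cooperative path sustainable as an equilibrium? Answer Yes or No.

Yes

IC: δ+…+δ^2 ≥ (19−18)/(18−7) = 1/11.
At δ = 3/10: partial sum = 0.3900 ≥ 0.0909. Cooperation sustainable.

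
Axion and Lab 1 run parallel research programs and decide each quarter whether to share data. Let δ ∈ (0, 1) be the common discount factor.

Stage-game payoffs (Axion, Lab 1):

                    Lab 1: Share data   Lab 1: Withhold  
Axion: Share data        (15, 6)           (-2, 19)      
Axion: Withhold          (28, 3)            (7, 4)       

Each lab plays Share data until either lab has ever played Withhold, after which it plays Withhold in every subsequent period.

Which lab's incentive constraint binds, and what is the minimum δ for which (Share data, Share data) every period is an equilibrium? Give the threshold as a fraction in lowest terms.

Lab 1; δ ≥ 13/15

Axion's threshold: (28−15)/(28−7) = 13/21.
Lab 1's threshold: (19−6)/(19−4) = 13/15.
13/21 < 13/15, so Lab 1 binds and δ* = 13/15.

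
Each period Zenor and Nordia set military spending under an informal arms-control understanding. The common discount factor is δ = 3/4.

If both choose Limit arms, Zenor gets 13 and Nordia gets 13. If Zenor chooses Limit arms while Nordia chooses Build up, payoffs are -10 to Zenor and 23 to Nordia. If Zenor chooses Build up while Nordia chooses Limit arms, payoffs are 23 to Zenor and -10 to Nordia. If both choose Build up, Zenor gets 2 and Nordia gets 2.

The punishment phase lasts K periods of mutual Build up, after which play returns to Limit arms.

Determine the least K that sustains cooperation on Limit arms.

Need Σ_{k=1}^{K} δ^k ≥ (23−13)/(13−2) = 0.9091 at δ = 3/4.
At K = 1 the sum is 0.7500 < 0.9091; at K = 2 it is 1.3125 ≥ 0.9091.
So the minimum punishment length is K = 2.

2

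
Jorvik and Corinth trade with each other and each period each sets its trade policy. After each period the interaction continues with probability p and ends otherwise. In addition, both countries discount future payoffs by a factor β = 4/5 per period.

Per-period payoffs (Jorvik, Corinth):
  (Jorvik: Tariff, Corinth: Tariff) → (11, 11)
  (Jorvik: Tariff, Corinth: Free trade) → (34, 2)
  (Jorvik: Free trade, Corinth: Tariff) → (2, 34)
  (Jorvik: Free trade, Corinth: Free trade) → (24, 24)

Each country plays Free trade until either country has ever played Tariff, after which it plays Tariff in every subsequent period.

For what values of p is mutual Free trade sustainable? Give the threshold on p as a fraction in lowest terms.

25/46

Expected continuation weight on next period's payoff is β·p = 4/5·p, which plays the role of the discount factor.
Cooperation requires 4/5·p ≥ (34−24)/(34−11) = 10/23, hence p ≥ 25/46.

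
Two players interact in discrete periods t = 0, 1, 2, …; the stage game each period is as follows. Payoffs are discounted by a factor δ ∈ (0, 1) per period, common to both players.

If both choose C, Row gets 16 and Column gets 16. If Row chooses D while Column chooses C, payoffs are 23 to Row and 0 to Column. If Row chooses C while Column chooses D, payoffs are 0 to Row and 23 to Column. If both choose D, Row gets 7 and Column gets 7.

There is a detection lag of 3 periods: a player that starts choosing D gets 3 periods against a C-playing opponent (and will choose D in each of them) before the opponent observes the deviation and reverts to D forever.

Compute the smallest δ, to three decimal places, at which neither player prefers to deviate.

0.759

The best deviation is to choose D for all 3 undetected periods, earning 23 each, then 7 forever once detected.
Deviation value: 23(1−δ^3)/(1−δ) + 7δ^3/(1−δ); cooperation value: 16/(1−δ).
IC: 16 ≥ 23(1−δ^3) + 7δ^3 = 23 − 16δ^3.
So δ^3 ≥ 7/16, giving δ ≥ (7/16)^(1/3) ≈ 0.759.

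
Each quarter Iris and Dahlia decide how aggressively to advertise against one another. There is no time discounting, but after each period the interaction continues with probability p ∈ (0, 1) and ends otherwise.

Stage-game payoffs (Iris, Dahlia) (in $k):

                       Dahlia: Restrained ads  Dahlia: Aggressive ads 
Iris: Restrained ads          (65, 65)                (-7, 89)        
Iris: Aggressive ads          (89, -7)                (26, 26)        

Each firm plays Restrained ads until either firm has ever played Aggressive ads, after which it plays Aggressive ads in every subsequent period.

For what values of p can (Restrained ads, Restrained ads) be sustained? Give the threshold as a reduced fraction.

8/21

Expected cooperation value is 65 + p·65 + p²·65 + … = 65/(1−p); deviation gives 89 + p·26/(1−p).
65 ≥ 89(1−p) + 26p ⇒ 63p ≥ 24 ⇒ p ≥ 24/63 = 8/21.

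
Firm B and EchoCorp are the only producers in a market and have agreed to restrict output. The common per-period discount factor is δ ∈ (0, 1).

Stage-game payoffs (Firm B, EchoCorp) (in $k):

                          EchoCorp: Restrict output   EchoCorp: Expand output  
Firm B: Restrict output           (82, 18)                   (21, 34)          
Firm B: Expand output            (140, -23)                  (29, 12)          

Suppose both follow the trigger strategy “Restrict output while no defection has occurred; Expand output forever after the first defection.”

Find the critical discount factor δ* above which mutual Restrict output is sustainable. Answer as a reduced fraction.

8/11

Firm B's threshold: (140−82)/(140−29) = 58/111.
EchoCorp's threshold: (34−18)/(34−12) = 8/11.
58/111 < 8/11, so EchoCorp binds and δ* = 8/11.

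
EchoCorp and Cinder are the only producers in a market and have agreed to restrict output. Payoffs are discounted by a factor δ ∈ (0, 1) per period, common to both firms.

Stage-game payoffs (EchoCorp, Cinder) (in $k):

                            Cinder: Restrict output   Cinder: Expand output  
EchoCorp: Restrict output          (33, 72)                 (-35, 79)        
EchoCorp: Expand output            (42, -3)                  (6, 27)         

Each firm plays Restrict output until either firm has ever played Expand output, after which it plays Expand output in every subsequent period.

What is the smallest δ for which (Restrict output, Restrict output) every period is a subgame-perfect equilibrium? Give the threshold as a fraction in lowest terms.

1/4

For EchoCorp: deviation gain 42−33 = 9, per-period punishment loss 33−6 = 27. IC gives δ ≥ 9/36 = 1/4.
For Cinder: gain 7, loss 45 per period, so δ ≥ 7/52.
The tighter constraint is EchoCorp's, so cooperation needs δ ≥ 1/4.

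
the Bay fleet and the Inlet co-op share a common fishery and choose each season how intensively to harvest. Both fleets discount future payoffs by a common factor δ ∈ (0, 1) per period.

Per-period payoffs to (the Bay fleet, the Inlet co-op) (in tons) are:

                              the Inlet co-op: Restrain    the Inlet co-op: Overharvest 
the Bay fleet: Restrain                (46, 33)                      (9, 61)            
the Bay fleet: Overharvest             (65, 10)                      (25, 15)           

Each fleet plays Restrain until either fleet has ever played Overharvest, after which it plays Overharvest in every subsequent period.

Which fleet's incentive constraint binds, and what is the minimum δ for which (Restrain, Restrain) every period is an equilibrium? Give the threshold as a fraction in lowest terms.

the Inlet co-op; δ ≥ 14/23

the Bay fleet: cooperation gives 46 each period; deviation gives 65 once then 25 forever.
  46/(1−δ) ≥ 65 + 25δ/(1−δ) ⇒ δ ≥ 19/40.
the Inlet co-op: cooperation gives 33 each period; deviation gives 61 once then 15 forever.
  δ ≥ 28/46 = 14/23.
Both must hold, so the binding constraint is the Inlet co-op's: δ ≥ 14/23.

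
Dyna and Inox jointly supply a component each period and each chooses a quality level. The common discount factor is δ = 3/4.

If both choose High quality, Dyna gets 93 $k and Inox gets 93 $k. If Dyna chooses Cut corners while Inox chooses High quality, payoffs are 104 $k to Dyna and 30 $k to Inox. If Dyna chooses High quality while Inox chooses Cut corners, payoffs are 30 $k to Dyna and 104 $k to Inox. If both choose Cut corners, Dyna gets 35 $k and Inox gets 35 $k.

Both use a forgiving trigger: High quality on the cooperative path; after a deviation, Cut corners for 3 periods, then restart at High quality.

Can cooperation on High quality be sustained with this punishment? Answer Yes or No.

Yes

A one-shot deviation gives 104 now, then 35 for 3 periods, then back to 93.
Gain from deviating: (104−93) today; loss: (93−35) in each of the next 3 periods.
No-deviation condition: (93−35)(δ+…+δ^3) ≥ 104−93, i.e. δ+…+δ^3 ≥ 11/58.
At δ = 3/4: δ+…+δ^3 = 1.7344 ≥ 0.1897.
So cooperation is sustainable.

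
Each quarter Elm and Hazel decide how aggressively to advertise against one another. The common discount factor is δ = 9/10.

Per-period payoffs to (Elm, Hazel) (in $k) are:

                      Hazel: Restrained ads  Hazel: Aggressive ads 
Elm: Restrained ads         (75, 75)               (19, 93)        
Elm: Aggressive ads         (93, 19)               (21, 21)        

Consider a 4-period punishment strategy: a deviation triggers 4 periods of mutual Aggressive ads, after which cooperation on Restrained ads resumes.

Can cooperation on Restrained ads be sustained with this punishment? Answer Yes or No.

Yes

Comparing payoff streams over the 5 periods until play realigns: cooperate → 75(1+δ+…+δ^4); deviate → 93 + 21(δ+…+δ^4).
Cooperation is sustained iff (75−21)(δ+…+δ^4) ≥ 93−75.
δ+…+δ^4 = 9/10·(1−(9/10)^4)/(1−9/10) = 3.0951, and (93−75)/(75−21) = 0.3333.
3.0951 ≥ 0.3333, so cooperation is sustainable.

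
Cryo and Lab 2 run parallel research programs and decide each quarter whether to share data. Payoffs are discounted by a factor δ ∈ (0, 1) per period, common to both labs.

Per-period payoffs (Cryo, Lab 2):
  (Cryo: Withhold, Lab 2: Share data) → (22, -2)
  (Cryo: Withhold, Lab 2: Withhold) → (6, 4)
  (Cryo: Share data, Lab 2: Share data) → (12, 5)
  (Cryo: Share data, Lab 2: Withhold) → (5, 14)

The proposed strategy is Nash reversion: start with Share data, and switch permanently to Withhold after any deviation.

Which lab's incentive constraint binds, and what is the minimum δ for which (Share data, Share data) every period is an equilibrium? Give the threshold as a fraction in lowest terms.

For Cryo: deviation gain 22−12 = 10, per-period punishment loss 12−6 = 6. IC gives δ ≥ 10/16 = 5/8.
For Lab 2: gain 9, loss 1 per period, so δ ≥ 9/10.
The tighter constraint is Lab 2's, so cooperation needs δ ≥ 9/10.

Lab 2; δ ≥ 9/10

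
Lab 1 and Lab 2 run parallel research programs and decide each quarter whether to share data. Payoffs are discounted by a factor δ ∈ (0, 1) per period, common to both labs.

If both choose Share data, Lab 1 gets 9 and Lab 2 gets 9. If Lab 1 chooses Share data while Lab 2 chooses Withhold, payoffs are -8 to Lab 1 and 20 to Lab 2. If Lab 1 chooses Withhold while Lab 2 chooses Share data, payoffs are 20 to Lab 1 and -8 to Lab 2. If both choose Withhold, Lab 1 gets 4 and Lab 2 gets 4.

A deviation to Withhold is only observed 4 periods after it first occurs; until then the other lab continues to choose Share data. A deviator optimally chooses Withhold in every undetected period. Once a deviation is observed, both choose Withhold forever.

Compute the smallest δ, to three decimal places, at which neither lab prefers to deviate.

0.911

The best deviation is to choose Withhold for all 4 undetected periods, earning 20 each, then 4 forever once detected.
Deviation value: 20(1−δ^4)/(1−δ) + 4δ^4/(1−δ); cooperation value: 9/(1−δ).
IC: 9 ≥ 20(1−δ^4) + 4δ^4 = 20 − 16δ^4.
So δ^4 ≥ 11/16, giving δ ≥ (11/16)^(1/4) ≈ 0.911.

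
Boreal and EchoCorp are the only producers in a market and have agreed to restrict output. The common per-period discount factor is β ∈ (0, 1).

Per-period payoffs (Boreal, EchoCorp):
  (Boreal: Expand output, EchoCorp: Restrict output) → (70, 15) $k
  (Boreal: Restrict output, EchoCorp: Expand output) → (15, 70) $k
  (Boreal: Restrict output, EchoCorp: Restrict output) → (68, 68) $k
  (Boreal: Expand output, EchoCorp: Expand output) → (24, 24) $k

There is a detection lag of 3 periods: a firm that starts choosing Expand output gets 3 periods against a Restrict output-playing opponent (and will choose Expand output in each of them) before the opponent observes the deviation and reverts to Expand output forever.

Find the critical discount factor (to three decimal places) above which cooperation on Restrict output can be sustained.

0.352

The best deviation is to choose Expand output for all 3 undetected periods, earning 70 each, then 24 forever once detected.
Deviation value: 70(1−β^3)/(1−β) + 24β^3/(1−β); cooperation value: 68/(1−β).
IC: 68 ≥ 70(1−β^3) + 24β^3 = 70 − 46β^3.
So β^3 ≥ 2/46 = 1/23, giving β ≥ (1/23)^(1/3) ≈ 0.352.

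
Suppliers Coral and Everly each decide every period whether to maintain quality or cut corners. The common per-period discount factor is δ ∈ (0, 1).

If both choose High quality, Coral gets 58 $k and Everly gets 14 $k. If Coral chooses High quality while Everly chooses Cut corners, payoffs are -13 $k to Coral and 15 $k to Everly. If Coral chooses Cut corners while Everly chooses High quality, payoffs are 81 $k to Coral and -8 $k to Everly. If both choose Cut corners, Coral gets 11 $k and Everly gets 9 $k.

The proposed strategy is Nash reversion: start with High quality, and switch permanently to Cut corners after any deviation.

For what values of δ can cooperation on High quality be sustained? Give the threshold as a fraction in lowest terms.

23/70

For Coral: deviation gain 81−58 = 23, per-period punishment loss 58−11 = 47. IC gives δ ≥ 23/70.
For Everly: gain 1, loss 5 per period, so δ ≥ 1/6.
The tighter constraint is Coral's, so cooperation needs δ ≥ 23/70.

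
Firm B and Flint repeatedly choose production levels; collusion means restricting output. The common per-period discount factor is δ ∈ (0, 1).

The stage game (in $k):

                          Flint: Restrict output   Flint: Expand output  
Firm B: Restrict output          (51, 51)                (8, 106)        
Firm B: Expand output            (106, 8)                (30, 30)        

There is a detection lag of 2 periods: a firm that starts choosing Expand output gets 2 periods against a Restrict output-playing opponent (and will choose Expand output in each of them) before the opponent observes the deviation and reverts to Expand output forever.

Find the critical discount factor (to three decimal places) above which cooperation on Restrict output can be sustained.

Deviating for the 2 undetected periods gains 106−51 = 55 per period over cooperation, then loses 51−30 = 21 per period forever once punishment starts.
Gain: 55(1 + δ + … + δ^1); loss: 21·δ^2/(1−δ).
No profitable deviation ⇔ 55(1−δ^2) ≤ 21·δ^2, i.e. δ^2 ≥ 55/(55+21) = 55/76.
Hence δ ≥ (55/76)^(1/2) ≈ 0.851.

0.851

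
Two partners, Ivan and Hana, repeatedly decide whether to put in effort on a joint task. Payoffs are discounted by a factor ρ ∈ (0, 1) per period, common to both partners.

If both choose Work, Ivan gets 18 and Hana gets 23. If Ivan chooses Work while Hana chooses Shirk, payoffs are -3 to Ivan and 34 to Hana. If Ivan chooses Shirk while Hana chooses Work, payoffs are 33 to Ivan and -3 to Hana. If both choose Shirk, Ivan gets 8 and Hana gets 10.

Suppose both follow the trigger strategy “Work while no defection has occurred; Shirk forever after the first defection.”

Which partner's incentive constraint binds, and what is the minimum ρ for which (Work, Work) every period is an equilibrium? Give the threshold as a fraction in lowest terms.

Ivan; ρ ≥ 3/5

For Ivan: deviation gain 33−18 = 15, per-period punishment loss 18−8 = 10. IC gives ρ ≥ 15/25 = 3/5.
For Hana: gain 11, loss 13 per period, so ρ ≥ 11/24.
The tighter constraint is Ivan's, so cooperation needs ρ ≥ 3/5.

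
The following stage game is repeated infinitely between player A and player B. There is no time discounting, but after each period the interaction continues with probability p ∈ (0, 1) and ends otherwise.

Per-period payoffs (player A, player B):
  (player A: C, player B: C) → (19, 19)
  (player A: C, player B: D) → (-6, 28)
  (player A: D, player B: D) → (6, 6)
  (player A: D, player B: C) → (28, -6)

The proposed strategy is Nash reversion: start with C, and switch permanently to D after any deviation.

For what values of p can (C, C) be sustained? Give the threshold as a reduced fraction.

Expected cooperation value is 19 + p·19 + p²·19 + … = 19/(1−p); deviation gives 28 + p·6/(1−p).
19 ≥ 28(1−p) + 6p ⇒ 22p ≥ 9 ⇒ p ≥ 9/22.

9/22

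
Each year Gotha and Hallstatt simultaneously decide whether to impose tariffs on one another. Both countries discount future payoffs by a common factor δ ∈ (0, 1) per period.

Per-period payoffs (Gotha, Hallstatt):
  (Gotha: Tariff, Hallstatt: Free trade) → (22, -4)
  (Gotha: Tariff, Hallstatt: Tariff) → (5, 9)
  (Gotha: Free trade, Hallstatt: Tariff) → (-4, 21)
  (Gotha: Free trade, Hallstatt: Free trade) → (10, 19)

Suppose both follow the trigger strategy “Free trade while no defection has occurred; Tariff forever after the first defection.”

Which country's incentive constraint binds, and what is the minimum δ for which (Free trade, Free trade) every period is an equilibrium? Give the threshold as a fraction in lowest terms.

Gotha; δ ≥ 12/17

Gotha's threshold: (22−10)/(22−5) = 12/17.
Hallstatt's threshold: (21−19)/(21−9) = 1/6.
12/17 > 1/6, so Gotha binds and δ* = 12/17.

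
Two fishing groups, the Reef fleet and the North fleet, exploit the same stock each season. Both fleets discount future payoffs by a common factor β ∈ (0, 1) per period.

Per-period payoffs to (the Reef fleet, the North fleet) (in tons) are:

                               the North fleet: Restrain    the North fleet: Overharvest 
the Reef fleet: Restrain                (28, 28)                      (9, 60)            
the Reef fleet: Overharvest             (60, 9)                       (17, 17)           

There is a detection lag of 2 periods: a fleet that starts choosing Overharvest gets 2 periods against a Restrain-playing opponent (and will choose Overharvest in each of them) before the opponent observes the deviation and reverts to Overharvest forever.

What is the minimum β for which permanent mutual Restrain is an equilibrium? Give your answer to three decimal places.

The best deviation is to choose Overharvest for all 2 undetected periods, earning 60 each, then 17 forever once detected.
Deviation value: 60(1−β^2)/(1−β) + 17β^2/(1−β); cooperation value: 28/(1−β).
IC: 28 ≥ 60(1−β^2) + 17β^2 = 60 − 43β^2.
So β^2 ≥ 32/43, giving β ≥ (32/43)^(1/2) ≈ 0.863.

0.863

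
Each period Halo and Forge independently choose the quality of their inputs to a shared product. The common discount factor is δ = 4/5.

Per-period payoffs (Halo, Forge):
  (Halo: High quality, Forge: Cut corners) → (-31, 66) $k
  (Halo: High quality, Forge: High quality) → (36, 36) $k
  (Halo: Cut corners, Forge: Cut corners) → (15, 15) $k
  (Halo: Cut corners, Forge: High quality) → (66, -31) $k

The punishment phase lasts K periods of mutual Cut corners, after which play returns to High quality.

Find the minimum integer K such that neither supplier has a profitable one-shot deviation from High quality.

No profitable deviation requires (36−15)(δ+…+δ^K) ≥ 66−36, i.e. δ+…+δ^K ≥ 10/7 ≈ 1.4286.
With δ = 4/5, the partial sums are K=1: 0.8000, K=2: 1.4400.
K = 2 is the first length at which the sum reaches 1.4286.

2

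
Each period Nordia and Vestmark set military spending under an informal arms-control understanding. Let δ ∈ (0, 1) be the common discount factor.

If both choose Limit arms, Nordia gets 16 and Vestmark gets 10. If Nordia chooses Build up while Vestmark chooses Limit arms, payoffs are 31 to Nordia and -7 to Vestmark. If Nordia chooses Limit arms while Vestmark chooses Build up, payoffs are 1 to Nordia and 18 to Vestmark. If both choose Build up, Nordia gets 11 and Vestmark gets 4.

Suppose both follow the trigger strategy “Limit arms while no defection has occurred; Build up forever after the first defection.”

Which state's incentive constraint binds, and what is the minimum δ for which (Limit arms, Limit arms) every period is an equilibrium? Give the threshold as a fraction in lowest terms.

Nordia: cooperation gives 16 each period; deviation gives 31 once then 11 forever.
  16/(1−δ) ≥ 31 + 11δ/(1−δ) ⇒ δ ≥ 15/20 = 3/4.
Vestmark: cooperation gives 10 each period; deviation gives 18 once then 4 forever.
  δ ≥ 8/14 = 4/7.
Both must hold, so the binding constraint is Nordia's: δ ≥ 3/4.

Nordia; δ ≥ 3/4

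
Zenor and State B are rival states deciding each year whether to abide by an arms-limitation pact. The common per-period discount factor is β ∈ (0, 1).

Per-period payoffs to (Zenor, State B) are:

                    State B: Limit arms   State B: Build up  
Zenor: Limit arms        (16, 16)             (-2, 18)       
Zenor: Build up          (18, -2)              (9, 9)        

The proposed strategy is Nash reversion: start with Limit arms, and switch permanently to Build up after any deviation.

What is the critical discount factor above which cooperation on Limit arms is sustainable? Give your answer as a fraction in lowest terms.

One-period gain from deviating is 18 − 16 = 2. The loss is 16 − 9 = 7 in every subsequent period, with present value 7·β/(1−β).
Deviation is unprofitable when 7·β/(1−β) ≥ 2, i.e. β/(1−β) ≥ 2/7.
Equivalently β ≥ 2/(2+7) = 2/9.

2/9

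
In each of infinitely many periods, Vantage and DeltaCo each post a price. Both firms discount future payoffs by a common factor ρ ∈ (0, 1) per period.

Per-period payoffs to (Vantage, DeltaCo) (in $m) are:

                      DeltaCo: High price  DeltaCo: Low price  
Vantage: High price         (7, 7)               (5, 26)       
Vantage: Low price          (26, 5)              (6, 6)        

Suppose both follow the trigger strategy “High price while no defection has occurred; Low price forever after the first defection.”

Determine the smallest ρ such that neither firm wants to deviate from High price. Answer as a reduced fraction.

19/20

7/(1−ρ) ≥ 26 + 6ρ/(1−ρ)
7 ≥ 26 − 20ρ
ρ ≥ 19/20.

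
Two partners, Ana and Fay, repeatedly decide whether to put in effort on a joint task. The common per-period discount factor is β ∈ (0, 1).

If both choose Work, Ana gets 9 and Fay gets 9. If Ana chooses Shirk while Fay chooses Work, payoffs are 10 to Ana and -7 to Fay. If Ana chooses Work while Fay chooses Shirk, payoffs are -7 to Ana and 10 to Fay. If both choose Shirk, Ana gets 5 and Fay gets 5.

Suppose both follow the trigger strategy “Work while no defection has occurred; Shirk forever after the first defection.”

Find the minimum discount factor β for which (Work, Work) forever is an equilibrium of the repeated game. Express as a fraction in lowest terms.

1/5

Cooperation forever yields 9 each period: 9/(1−β).
Deviating yields 10 once, then 5 forever: 10 + 5β/(1−β).
No profitable deviation requires 9/(1−β) ≥ 10 + 5β/(1−β).
Multiplying by (1−β): 9 ≥ 10(1−β) + 5β = 10 − 5β.
So 5β ≥ 1, i.e. β ≥ 1/5.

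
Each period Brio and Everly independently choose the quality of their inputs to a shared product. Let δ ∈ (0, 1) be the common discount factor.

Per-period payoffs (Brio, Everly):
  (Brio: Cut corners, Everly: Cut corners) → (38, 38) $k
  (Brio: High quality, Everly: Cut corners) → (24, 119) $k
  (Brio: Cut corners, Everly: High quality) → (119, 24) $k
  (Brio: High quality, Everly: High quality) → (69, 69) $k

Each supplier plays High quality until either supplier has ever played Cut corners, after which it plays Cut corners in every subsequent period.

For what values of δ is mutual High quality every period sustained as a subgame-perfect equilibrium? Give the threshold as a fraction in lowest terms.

Under grim trigger the critical discount factor is (T−C)/(T−P) with T = 119, C = 69, P = 38.
δ* = (119−69)/(119−38) = 50/81.

50/81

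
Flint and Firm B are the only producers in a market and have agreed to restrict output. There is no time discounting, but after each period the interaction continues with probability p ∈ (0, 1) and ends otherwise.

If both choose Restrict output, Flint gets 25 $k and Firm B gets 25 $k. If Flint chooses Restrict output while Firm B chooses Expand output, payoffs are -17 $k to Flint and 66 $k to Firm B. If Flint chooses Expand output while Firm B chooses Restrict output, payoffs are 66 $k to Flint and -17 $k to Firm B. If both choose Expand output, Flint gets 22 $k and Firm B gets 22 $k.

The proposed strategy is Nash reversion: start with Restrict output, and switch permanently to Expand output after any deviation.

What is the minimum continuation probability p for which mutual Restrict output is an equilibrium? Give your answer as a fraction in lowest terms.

With no time discounting, the continuation probability p plays the role of the discount factor.
Grim-trigger IC: 25/(1−p) ≥ 66 + 22p/(1−p) ⇒ p ≥ (66−25)/(66−22) = 41/44.

41/44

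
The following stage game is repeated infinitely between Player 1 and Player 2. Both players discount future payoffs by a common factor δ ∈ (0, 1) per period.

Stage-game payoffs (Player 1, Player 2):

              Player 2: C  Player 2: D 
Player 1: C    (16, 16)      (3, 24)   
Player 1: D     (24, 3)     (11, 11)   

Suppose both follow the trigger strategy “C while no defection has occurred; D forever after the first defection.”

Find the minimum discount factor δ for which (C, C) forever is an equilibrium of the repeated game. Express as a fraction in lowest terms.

16/(1−δ) ≥ 24 + 11δ/(1−δ)
16 ≥ 24 − 13δ
δ ≥ 8/13.

8/13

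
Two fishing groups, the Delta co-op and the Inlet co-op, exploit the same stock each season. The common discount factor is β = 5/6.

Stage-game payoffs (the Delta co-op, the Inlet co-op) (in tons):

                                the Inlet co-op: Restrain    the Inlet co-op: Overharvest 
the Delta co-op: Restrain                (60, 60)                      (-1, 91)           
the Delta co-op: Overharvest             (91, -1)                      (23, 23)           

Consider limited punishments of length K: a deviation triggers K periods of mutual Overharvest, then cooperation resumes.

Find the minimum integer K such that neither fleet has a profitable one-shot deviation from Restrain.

2

IC: β(1−β^K)/(1−β) ≥ (91−60)/(60−23) = 31/37.
With β = 5/6: need 1 − β^K ≥ 31/37·(1−5/6)/(5/6), i.e. β^K ≤ 0.8324.
Since (5/6)^1 = 0.8333 and (5/6)^2 = 0.6944, the smallest such K is 2.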